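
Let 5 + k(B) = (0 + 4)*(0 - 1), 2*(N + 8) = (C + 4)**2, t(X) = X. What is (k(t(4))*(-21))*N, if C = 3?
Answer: 6237/2 ≈ 3118.5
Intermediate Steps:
N = 33/2 (N = -8 + (3 + 4)**2/2 = -8 + (1/2)*7**2 = -8 + (1/2)*49 = -8 + 49/2 = 33/2 ≈ 16.500)
k(B) = -9 (k(B) = -5 + (0 + 4)*(0 - 1) = -5 + 4*(-1) = -5 - 4 = -9)
(k(t(4))*(-21))*N = -9*(-21)*(33/2) = 189*(33/2) = 6237/2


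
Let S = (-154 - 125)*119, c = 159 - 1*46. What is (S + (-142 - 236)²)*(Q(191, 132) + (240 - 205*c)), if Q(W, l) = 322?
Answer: -2479164849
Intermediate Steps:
c = 113 (c = 159 - 46 = 113)
S = -33201 (S = -279*119 = -33201)
(S + (-142 - 236)²)*(Q(191, 132) + (240 - 205*c)) = (-33201 + (-142 - 236)²)*(322 + (240 - 205*113)) = (-33201 + (-378)²)*(322 + (240 - 23165)) = (-33201 + 142884)*(322 - 22925) = 109683*(-22603) = -2479164849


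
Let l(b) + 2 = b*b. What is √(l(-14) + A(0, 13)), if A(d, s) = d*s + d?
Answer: √194 ≈ 13.928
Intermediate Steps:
A(d, s) = d + d*s
l(b) = -2 + b² (l(b) = -2 + b*b = -2 + b²)
√(l(-14) + A(0, 13)) = √((-2 + (-14)²) + 0*(1 + 13)) = √((-2 + 196) + 0*14) = √(194 + 0) = √194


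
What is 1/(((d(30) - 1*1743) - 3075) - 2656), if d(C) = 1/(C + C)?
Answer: -60/448439 ≈ -0.00013380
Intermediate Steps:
d(C) = 1/(2*C)
1/(((d(30) - 1*1743) - 3075) - 2656) = 1/((((1/2)/30 - 1*1743) - 3075) - 2656) = 1/((((1/2)*(1/30) - 1743) - 3075) - 2656) = 1/(((1/60 - 1743) - 3075) - 2656) = 1/((-104579/60 - 3075) - 2656) = 1/(-289079/60 - 2656) = 1/(-448439/60) = -60/448439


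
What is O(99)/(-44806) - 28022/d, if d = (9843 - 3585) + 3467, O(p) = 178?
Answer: -628642391/217869175 ≈ -2.8854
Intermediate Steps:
d = 9725 (d = 6258 + 3467 = 9725)
O(99)/(-44806) - 28022/d = 178/(-44806) - 28022/9725 = 178*(-1/44806) - 28022*1/9725 = -89/22403 - 28022/9725 = -628642391/217869175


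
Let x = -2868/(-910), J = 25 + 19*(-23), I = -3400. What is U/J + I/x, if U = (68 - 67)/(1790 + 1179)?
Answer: -946166858717/877054476 ≈ -1078.8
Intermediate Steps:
U = 1/2969 ≈ 0.00033681
J = -412 (J = 25 - 437 = -412)
x = 1434/455 (x = -2868*(-1/910) = 1434/455 ≈ 3.1516)
U/J + I/x = (1/2969)/(-412) - 3400/1434/455 = (1/2969)*(-1/412) - 3400*455/1434 = -1/1223228 - 773500/717 = -946166858717/877054476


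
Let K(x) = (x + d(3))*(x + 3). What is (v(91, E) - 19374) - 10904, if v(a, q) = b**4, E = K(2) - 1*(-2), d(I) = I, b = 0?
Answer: -30278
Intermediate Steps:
K(x) = (3 + x)**2 (K(x) = (x + 3)*(x + 3) = (3 + x)*(3 + x) = (3 + x)**2)
E = 27 (E = (9 + 2**2 + 6*2) - 1*(-2) = (9 + 4 + 12) + 2 = 25 + 2 = 27)
v(a, q) = 0 (v(a, q) = 0**4 = 0)
(v(91, E) - 19374) - 10904 = (0 - 19374) - 10904 = -19374 - 10904 = -30278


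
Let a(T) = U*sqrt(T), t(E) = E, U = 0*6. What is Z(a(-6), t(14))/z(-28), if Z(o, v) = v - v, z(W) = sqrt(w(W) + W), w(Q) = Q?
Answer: 0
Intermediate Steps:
U = 0
z(W) = sqrt(2)*sqrt(W) (z(W) = sqrt(W + W) = sqrt(2*W) = sqrt(2)*sqrt(W))
a(T) = 0 (a(T) = 0*sqrt(T) = 0)
Z(o, v) = 0
Z(a(-6), t(14))/z(-28) = 0/((sqrt(2)*sqrt(-28))) = 0/((sqrt(2)*(2*I*sqrt(7)))) = 0/((2*I*sqrt(14))) = 0*(-I*sqrt(14)/28) = 0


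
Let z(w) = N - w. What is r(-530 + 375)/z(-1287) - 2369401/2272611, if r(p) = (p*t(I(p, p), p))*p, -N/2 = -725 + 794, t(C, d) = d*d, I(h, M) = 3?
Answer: 437249922380042/870410013 ≈ 5.0235e+5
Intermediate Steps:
t(C, d) = d²
N = -138 (N = -2*(-725 + 794) = -2*69 = -138)
r(p) = p⁴ (r(p) = (p*p²)*p = p³*p = p⁴)
z(w) = -138 - w
r(-530 + 375)/z(-1287) - 2369401/2272611 = (-530 + 375)⁴/(-138 - 1*(-1287)) - 2369401/2272611 = (-155)⁴/(-138 + 1287) - 2369401*1/2272611 = 577200625/1149 - 2369401/2272611 = 437249922380042/870410013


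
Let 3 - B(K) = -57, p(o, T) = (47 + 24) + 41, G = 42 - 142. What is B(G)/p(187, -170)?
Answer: 15/28 ≈ 0.53571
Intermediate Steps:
G = -100
p(o, T) = 112 (p(o, T) = 71 + 41 = 112)
B(K) = 60 (B(K) = 3 - 1*(-57) = 3 + 57 = 60)
B(G)/p(187, -170) = 60/112 = 60*(1/112) = 15/28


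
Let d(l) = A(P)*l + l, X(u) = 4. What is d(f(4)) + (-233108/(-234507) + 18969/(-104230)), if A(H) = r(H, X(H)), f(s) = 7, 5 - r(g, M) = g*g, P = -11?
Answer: -401152990357/498829890 ≈ -804.19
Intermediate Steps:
r(g, M) = 5 - g² (r(g, M) = 5 - g*g = 5 - g²)
A(H) = 5 - H²
d(l) = -115*l (d(l) = (5 - 1*(-11)²)*l + l = (5 - 1*121)*l + l = (5 - 121)*l + l = -116*l + l = -115*l)
d(f(4)) + (-233108/(-234507) + 18969/(-104230)) = -115*7 + (-233108/(-234507) + 18969/(-104230)) = -805 + (-233108*(-1/234507) + 18969*(-1/104230)) = -805 + (233108/234507 - 18969/104230) = -805 + 405071093/498829890 = -401152990357/498829890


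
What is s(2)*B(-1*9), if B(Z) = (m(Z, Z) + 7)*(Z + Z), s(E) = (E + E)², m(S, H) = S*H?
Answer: -25344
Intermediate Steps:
m(S, H) = H*S
s(E) = 4*E² (s(E) = (2*E)² = 4*E²)
B(Z) = 2*Z*(7 + Z²) (B(Z) = (Z*Z + 7)*(Z + Z) = (Z² + 7)*(2*Z) = (7 + Z²)*(2*Z) = 2*Z*(7 + Z²))
s(2)*B(-1*9) = (4*2²)*(2*(-1*9)*(7 + (-1*9)²)) = (4*4)*(2*(-9)*(7 + (-9)²)) = 16*(2*(-9)*(7 + 81)) = 16*(2*(-9)*88) = 16*(-1584) = -25344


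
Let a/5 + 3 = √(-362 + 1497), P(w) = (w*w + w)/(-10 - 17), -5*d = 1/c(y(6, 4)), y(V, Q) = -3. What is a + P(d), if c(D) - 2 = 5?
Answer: -496091/33075 + 5*√1135 ≈ 153.45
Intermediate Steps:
c(D) = 7 (c(D) = 2 + 5 = 7)
d = -1/35 (d = -⅕/7 = -⅕*⅐ = -1/35 ≈ -0.028571)
P(w) = -w/27 - w²/27 (P(w) = (w² + w)/(-27) = (w + w²)*(-1/27) = -w/27 - w²/27)
a = -15 + 5*√1135 (a = -15 + 5*√(-362 + 1497) = -15 + 5*√1135 ≈ 153.45)
a + P(d) = (-15 + 5*√1135) - 1/27*(-1/35)*(1 - 1/35) = (-15 + 5*√1135) - 1/27*(-1/35)*34/35 = (-15 + 5*√1135) + 34/33075 = -496091/33075 + 5*√1135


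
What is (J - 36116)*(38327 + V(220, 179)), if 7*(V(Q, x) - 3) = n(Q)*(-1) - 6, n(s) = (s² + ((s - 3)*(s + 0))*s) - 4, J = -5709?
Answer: 61440279700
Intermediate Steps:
n(s) = -4 + s² + s²*(-3 + s) (n(s) = (s² + ((-3 + s)*s)*s) - 4 = (s² + (s*(-3 + s))*s) - 4 = (s² + s²*(-3 + s)) - 4 = -4 + s² + s²*(-3 + s))
V(Q, x) = 19/7 - Q³/7 + 2*Q²/7 (V(Q, x) = 3 + ((-4 + Q³ - 2*Q²)*(-1) - 6)/7 = 3 + ((4 - Q³ + 2*Q²) - 6)/7 = 3 + (-2 - Q³ + 2*Q²)/7 = 3 + (-2/7 - Q³/7 + 2*Q²/7) = 19/7 - Q³/7 + 2*Q²/7)
(J - 36116)*(38327 + V(220, 179)) = (-5709 - 36116)*(38327 + (19/7 - ⅐*220³ + (2/7)*220²)) = -41825*(38327 + (19/7 - ⅐*10648000 + (2/7)*48400)) = -41825*(38327 + (19/7 - 10648000/7 + 96800/7)) = -41825*(38327 - 10551181/7) = -41825*(-10282892/7) = 61440279700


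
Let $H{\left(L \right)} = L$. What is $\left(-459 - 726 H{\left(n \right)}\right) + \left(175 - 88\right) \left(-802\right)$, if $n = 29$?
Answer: $-91287$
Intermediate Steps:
$\left(-459 - 726 H{\left(n \right)}\right) + \left(175 - 88\right) \left(-802\right) = \left(-459 - 21054\right) + \left(175 - 88\right) \left(-802\right) = \left(-459 - 21054\right) + 87 \left(-802\right) = -21513 - 69774 = -91287$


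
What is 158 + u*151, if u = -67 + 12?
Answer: -8147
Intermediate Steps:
u = -55
158 + u*151 = 158 - 55*151 = 158 - 8305 = -8147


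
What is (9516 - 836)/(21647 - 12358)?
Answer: 1240/1327 ≈ 0.93444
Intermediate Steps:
(9516 - 836)/(21647 - 12358) = 8680/9289 = 8680*(1/9289) = 1240/1327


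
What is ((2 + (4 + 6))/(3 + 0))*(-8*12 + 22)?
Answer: -296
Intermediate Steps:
((2 + (4 + 6))/(3 + 0))*(-8*12 + 22) = ((2 + 10)/3)*(-96 + 22) = (12*(1/3))*(-74) = 4*(-74) = -296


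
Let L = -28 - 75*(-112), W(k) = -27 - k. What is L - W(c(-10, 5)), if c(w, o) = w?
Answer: 8389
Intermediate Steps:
L = 8372 (L = -28 + 8400 = 8372)
L - W(c(-10, 5)) = 8372 - (-27 - 1*(-10)) = 8372 - (-27 + 10) = 8372 - 1*(-17) = 8372 + 17 = 8389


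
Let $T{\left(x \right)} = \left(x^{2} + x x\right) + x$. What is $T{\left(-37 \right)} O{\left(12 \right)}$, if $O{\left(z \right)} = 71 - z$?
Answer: $159359$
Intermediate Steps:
$T{\left(x \right)} = x + 2 x^{2}$ ($T{\left(x \right)} = \left(x^{2} + x^{2}\right) + x = 2 x^{2} + x = x + 2 x^{2}$)
$T{\left(-37 \right)} O{\left(12 \right)} = - 37 \left(1 + 2 \left(-37\right)\right) \left(71 - 12\right) = - 37 \left(1 - 74\right) \left(71 - 12\right) = \left(-37\right) \left(-73\right) 59 = 2701 \cdot 59 = 159359$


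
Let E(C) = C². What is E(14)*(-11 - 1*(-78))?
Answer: 13132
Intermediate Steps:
E(14)*(-11 - 1*(-78)) = 14²*(-11 - 1*(-78)) = 196*(-11 + 78) = 196*67 = 13132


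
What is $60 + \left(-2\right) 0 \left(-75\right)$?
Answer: $60$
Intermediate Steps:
$60 + \left(-2\right) 0 \left(-75\right) = 60 + 0 \left(-75\right) = 60 + 0 = 60$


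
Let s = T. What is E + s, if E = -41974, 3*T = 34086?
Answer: -30612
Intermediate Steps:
T = 11362 (T = (⅓)*34086 = 11362)
s = 11362
E + s = -41974 + 11362 = -30612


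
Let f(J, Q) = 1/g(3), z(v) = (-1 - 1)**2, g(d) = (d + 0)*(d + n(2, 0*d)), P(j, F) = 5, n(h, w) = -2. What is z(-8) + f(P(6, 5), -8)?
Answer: 13/3 ≈ 4.3333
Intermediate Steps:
g(d) = d*(-2 + d) (g(d) = (d + 0)*(d - 2) = d*(-2 + d))
z(v) = 4 (z(v) = (-2)**2 = 4)
f(J, Q) = 1/3 (f(J, Q) = 1/(3*(-2 + 3)) = 1/(3*1) = 1/3)
z(-8) + f(P(6, 5), -8) = 4 + 1/3 = 13/3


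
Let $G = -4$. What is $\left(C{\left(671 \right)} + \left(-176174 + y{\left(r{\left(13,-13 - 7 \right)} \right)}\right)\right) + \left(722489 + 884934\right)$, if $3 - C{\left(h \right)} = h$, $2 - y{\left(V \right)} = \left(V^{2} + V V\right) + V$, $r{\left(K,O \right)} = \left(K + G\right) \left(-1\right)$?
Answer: $1430430$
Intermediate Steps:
$r{\left(K,O \right)} = 4 - K$ ($r{\left(K,O \right)} = \left(K - 4\right) \left(-1\right) = \left(-4 + K\right) \left(-1\right) = 4 - K$)
$y{\left(V \right)} = 2 - V - 2 V^{2}$ ($y{\left(V \right)} = 2 - \left(\left(V^{2} + V V\right) + V\right) = 2 - \left(\left(V^{2} + V^{2}\right) + V\right) = 2 - \left(2 V^{2} + V\right) = 2 - \left(V + 2 V^{2}\right) = 2 - V - 2 V^{2}$)
$C{\left(h \right)} = 3 - h$
$\left(C{\left(671 \right)} + \left(-176174 + y{\left(r{\left(13,-13 - 7 \right)} \right)}\right)\right) + \left(722489 + 884934\right) = \left(\left(3 - 671\right) - \left(176163 + 2 \left(4 - 13\right)^{2}\right)\right) + \left(722489 + 884934\right) = \left(\left(3 - 671\right) - \left(176163 + 2 \left(4 - 13\right)^{2}\right)\right) + 1607423 = \left(-668 - 176325\right) + 1607423 = -176993 + 1607423 = 1430430$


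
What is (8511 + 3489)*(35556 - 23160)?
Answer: 148752000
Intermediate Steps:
(8511 + 3489)*(35556 - 23160) = 12000*12396 = 148752000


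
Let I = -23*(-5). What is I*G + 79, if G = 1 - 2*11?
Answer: -2336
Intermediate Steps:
G = -21 (G = 1 - 22 = -21)
I = 115
I*G + 79 = 115*(-21) + 79 = -2415 + 79 = -2336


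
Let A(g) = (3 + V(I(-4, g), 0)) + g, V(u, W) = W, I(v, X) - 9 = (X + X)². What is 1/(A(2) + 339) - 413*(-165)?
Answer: 23441881/344 ≈ 68145.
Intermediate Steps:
I(v, X) = 9 + 4*X² (I(v, X) = 9 + (X + X)² = 9 + (2*X)² = 9 + 4*X²)
A(g) = 3 + g (A(g) = (3 + 0) + g = 3 + g)
1/(A(2) + 339) - 413*(-165) = 1/((3 + 2) + 339) - 413*(-165) = 1/(5 + 339) + 68145 = 1/344 + 68145 = 23441881/344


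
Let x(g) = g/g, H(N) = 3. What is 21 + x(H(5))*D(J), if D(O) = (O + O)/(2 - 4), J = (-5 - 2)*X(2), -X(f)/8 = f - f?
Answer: 21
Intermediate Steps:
X(f) = 0 (X(f) = -8*(f - f) = -8*0 = 0)
J = 0 (J = (-5 - 2)*0 = -7*0 = 0)
x(g) = 1
D(O) = -O (D(O) = (2*O)/(-2) = (2*O)*(-1/2) = -O)
21 + x(H(5))*D(J) = 21 + 1*(-1*0) = 21 + 1*0 = 21 + 0 = 21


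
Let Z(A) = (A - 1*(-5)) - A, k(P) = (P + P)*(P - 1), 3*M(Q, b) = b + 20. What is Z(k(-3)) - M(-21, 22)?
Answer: -9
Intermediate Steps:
M(Q, b) = 20/3 + b/3 (M(Q, b) = (b + 20)/3 = (20 + b)/3 = 20/3 + b/3)
k(P) = 2*P*(-1 + P) (k(P) = (2*P)*(-1 + P) = 2*P*(-1 + P))
Z(A) = 5 (Z(A) = (A + 5) - A = (5 + A) - A = 5)
Z(k(-3)) - M(-21, 22) = 5 - (20/3 + (⅓)*22) = 5 - (20/3 + 22/3) = 5 - 1*14 = 5 - 14 = -9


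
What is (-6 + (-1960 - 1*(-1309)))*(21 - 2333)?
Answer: 1518984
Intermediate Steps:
(-6 + (-1960 - 1*(-1309)))*(21 - 2333) = (-6 + (-1960 + 1309))*(-2312) = (-6 - 651)*(-2312) = -657*(-2312) = 1518984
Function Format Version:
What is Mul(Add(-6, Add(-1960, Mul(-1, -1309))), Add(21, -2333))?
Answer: 1518984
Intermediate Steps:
Mul(Add(-6, Add(-1960, Mul(-1, -1309))), Add(21, -2333)) = Mul(Add(-6, Add(-1960, 1309)), -2312) = Mul(Add(-6, -651), -2312) = Mul(-657, -2312) = 1518984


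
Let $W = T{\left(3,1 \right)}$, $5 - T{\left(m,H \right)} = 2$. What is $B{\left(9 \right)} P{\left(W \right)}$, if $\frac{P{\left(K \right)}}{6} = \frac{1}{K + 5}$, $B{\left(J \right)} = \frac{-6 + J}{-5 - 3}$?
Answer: $- \frac{9}{32} \approx -0.28125$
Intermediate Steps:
$T{\left(m,H \right)} = 3$ ($T{\left(m,H \right)} = 5 - 2 = 3$)
$B{\left(J \right)} = \frac{3}{4} - \frac{J}{8}$ ($B{\left(J \right)} = \frac{-6 + J}{-8} = \left(-6 + J\right) \left(- \frac{1}{8}\right) = \frac{3}{4} - \frac{J}{8}$)
$W = 3$
$P{\left(K \right)} = \frac{6}{5 + K}$ ($P{\left(K \right)} = \frac{6}{K + 5} = \frac{6}{5 + K}$)
$B{\left(9 \right)} P{\left(W \right)} = \left(\frac{3}{4} - \frac{9}{8}\right) \frac{6}{5 + 3} = \left(\frac{3}{4} - \frac{9}{8}\right) \frac{6}{8} = - \frac{3 \cdot 6 \cdot \frac{1}{8}}{8} = \left(- \frac{3}{8}\right) \frac{3}{4} = - \frac{9}{32}$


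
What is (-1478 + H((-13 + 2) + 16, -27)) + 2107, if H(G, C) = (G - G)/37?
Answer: 629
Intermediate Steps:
H(G, C) = 0 (H(G, C) = 0*(1/37) = 0)
(-1478 + H((-13 + 2) + 16, -27)) + 2107 = (-1478 + 0) + 2107 = -1478 + 2107 = 629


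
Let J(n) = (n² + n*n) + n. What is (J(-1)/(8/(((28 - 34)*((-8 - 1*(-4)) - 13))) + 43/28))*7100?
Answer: 2027760/461 ≈ 4398.6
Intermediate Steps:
J(n) = n + 2*n² (J(n) = (n² + n²) + n = 2*n² + n = n + 2*n²)
(J(-1)/(8/(((28 - 34)*((-8 - 1*(-4)) - 13))) + 43/28))*7100 = ((-(1 + 2*(-1)))/(8/(((28 - 34)*((-8 - 1*(-4)) - 13))) + 43/28))*7100 = ((-(1 - 2))/(8/((-6*((-8 + 4) - 13))) + 43*(1/28)))*7100 = ((-1*(-1))/(8/((-6*(-4 - 13))) + 43/28))*7100 = (1/(8/((-6*(-17))) + 43/28))*7100 = (1/(8/102 + 43/28))*7100 = (1/(8*(1/102) + 43/28))*7100 = (1/(4/51 + 43/28))*7100 = (1/(2305/1428))*7100 = (1*(1428/2305))*7100 = (1428/2305)*7100 = 2027760/461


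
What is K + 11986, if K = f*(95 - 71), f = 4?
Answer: 12082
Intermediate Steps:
K = 96 (K = 4*(95 - 71) = 4*24 = 96)
K + 11986 = 96 + 11986 = 12082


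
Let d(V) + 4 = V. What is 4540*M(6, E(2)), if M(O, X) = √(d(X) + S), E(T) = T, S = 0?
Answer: 4540*I*√2 ≈ 6420.5*I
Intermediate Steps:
d(V) = -4 + V
M(O, X) = √(-4 + X) (M(O, X) = √((-4 + X) + 0) = √(-4 + X))
4540*M(6, E(2)) = 4540*√(-4 + 2) = 4540*√(-2) = 4540*(I*√2) = 4540*I*√2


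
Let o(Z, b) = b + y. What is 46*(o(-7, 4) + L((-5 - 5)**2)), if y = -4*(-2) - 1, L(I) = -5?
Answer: 276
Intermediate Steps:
y = 7 (y = 8 - 1 = 7)
o(Z, b) = 7 + b (o(Z, b) = b + 7 = 7 + b)
46*(o(-7, 4) + L((-5 - 5)**2)) = 46*((7 + 4) - 5) = 46*(11 - 5) = 46*6 = 276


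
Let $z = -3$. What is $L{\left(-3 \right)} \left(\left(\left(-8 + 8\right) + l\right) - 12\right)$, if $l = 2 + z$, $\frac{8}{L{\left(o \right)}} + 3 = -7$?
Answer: $\frac{52}{5} \approx 10.4$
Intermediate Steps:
$L{\left(o \right)} = - \frac{4}{5}$ ($L{\left(o \right)} = \frac{8}{-3 - 7} = \frac{8}{-10} = 8 \left(- \frac{1}{10}\right) = - \frac{4}{5}$)
$l = -1$ ($l = 2 - 3 = -1$)
$L{\left(-3 \right)} \left(\left(\left(-8 + 8\right) + l\right) - 12\right) = - \frac{4 \left(\left(\left(-8 + 8\right) - 1\right) - 12\right)}{5} = - \frac{4 \left(\left(0 - 1\right) - 12\right)}{5} = - \frac{4 \left(-1 - 12\right)}{5} = \left(- \frac{4}{5}\right) \left(-13\right) = \frac{52}{5}$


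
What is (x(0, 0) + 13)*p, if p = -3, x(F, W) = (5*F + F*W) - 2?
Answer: -33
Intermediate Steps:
x(F, W) = -2 + 5*F + F*W
(x(0, 0) + 13)*p = ((-2 + 5*0 + 0*0) + 13)*(-3) = ((-2 + 0 + 0) + 13)*(-3) = (-2 + 13)*(-3) = 11*(-3) = -33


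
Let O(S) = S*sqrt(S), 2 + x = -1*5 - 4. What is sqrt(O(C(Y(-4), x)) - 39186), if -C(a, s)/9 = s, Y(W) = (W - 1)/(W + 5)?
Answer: 3*sqrt(-4354 + 33*sqrt(11)) ≈ 195.45*I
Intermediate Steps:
x = -11 (x = -2 + (-1*5 - 4) = -2 + (-5 - 4) = -2 - 9 = -11)
Y(W) = (-1 + W)/(5 + W)
C(a, s) = -9*s
O(S) = S**(3/2)
sqrt(O(C(Y(-4), x)) - 39186) = sqrt((-9*(-11))**(3/2) - 39186) = sqrt(99**(3/2) - 39186) = sqrt(297*sqrt(11) - 39186) = sqrt(-39186 + 297*sqrt(11))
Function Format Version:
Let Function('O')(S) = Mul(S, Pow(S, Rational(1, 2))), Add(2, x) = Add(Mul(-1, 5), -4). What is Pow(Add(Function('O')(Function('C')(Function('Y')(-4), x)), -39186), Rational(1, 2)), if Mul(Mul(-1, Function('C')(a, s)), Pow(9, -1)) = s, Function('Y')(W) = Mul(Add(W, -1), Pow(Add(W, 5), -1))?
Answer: Mul(3, Pow(Add(-4354, Mul(33, Pow(11, Rational(1, 2)))), Rational(1, 2))) ≈ Mul(195.45, I)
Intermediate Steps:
x = -11 (x = Add(-2, Add(Mul(-1, 5), -4)) = Add(-2, Add(-5, -4)) = Add(-2, -9) = -11)
Function('Y')(W) = Mul(Pow(Add(5, W), -1), Add(-1, W)) (Function('Y')(W) = Mul(Add(-1, W), Pow(Add(5, W), -1)) = Mul(Pow(Add(5, W), -1), Add(-1, W)))
Function('C')(a, s) = Mul(-9, s)
Function('O')(S) = Pow(S, Rational(3, 2))
Pow(Add(Function('O')(Function('C')(Function('Y')(-4), x)), -39186), Rational(1, 2)) = Pow(Add(Pow(Mul(-9, -11), Rational(3, 2)), -39186), Rational(1, 2)) = Pow(Add(Pow(99, Rational(3, 2)), -39186), Rational(1, 2)) = Pow(Add(Mul(297, Pow(11, Rational(1, 2))), -39186), Rational(1, 2)) = Pow(Add(-39186, Mul(297, Pow(11, Rational(1, 2)))), Rational(1, 2))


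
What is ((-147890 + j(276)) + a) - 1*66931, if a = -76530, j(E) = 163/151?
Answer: -43993838/151 ≈ -2.9135e+5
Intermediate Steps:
j(E) = 163/151 (j(E) = 163*(1/151) = 163/151)
((-147890 + j(276)) + a) - 1*66931 = ((-147890 + 163/151) - 76530) - 1*66931 = (-22331227/151 - 76530) - 66931 = -33887257/151 - 66931 = -43993838/151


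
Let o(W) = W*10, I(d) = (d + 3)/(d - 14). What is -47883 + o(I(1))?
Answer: -622519/13 ≈ -47886.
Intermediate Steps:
I(d) = (3 + d)/(-14 + d)
o(W) = 10*W
-47883 + o(I(1)) = -47883 + 10*((3 + 1)/(-14 + 1)) = -47883 + 10*(4/(-13)) = -47883 + 10*(-1/13*4) = -47883 + 10*(-4/13) = -47883 - 40/13 = -622519/13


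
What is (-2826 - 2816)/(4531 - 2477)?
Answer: -217/79 ≈ -2.7468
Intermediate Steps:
(-2826 - 2816)/(4531 - 2477) = -5642/2054 = -5642*1/2054 = -217/79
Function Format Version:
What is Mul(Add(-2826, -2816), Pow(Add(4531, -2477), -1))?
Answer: Rational(-217, 79) ≈ -2.7468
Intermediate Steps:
Mul(Add(-2826, -2816), Pow(Add(4531, -2477), -1)) = Mul(-5642, Pow(2054, -1)) = Mul(-5642, Rational(1, 2054)) = Rational(-217, 79)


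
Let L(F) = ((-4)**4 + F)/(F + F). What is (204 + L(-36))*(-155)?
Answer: -560635/18 ≈ -31146.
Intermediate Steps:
L(F) = (256 + F)/(2*F) (L(F) = (256 + F)/((2*F)) = (256 + F)*(1/(2*F)) = (256 + F)/(2*F))
(204 + L(-36))*(-155) = (204 + (1/2)*(256 - 36)/(-36))*(-155) = (204 + (1/2)*(-1/36)*220)*(-155) = (204 - 55/18)*(-155) = (3617/18)*(-155) = -560635/18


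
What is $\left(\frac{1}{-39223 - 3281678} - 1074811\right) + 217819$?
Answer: $- \frac{2845985589793}{3320901} \approx -8.5699 \cdot 10^{5}$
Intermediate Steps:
$\left(\frac{1}{-39223 - 3281678} - 1074811\right) + 217819 = \left(\frac{1}{-3320901} - 1074811\right) + 217819 = \left(- \frac{1}{3320901} - 1074811\right) + 217819 = - \frac{3569340924712}{3320901} + 217819 = - \frac{2845985589793}{3320901}$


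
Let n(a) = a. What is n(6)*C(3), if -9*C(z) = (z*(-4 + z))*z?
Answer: 6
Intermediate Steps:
C(z) = -z²*(-4 + z)/9 (C(z) = -z*(-4 + z)*z/9 = -z²*(-4 + z)/9)
n(6)*C(3) = 6*((⅑)*3²*(4 - 1*3)) = 6*((⅑)*9*(4 - 3)) = 6*((⅑)*9*1) = 6*1 = 6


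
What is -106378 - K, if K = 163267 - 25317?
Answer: -244328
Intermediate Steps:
K = 137950
-106378 - K = -106378 - 1*137950 = -106378 - 137950 = -244328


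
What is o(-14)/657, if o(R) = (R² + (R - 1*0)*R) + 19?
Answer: 137/219 ≈ 0.62557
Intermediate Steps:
o(R) = 19 + 2*R² (o(R) = (R² + (R + 0)*R) + 19 = (R² + R*R) + 19 = (R² + R²) + 19 = 2*R² + 19 = 19 + 2*R²)
o(-14)/657 = (19 + 2*(-14)²)/657 = (19 + 2*196)*(1/657) = (19 + 392)*(1/657) = 411*(1/657) = 137/219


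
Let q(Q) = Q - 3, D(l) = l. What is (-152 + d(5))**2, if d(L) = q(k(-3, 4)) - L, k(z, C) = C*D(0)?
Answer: 25600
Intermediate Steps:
k(z, C) = 0 (k(z, C) = C*0 = 0)
q(Q) = -3 + Q
d(L) = -3 - L (d(L) = (-3 + 0) - L = -3 - L)
(-152 + d(5))**2 = (-152 + (-3 - 1*5))**2 = (-152 + (-3 - 5))**2 = (-152 - 8)**2 = (-160)**2 = 25600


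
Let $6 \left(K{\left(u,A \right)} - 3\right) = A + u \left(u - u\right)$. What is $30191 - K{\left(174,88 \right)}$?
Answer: $\frac{90520}{3} \approx 30173.0$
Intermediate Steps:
$K{\left(u,A \right)} = 3 + \frac{A}{6}$ ($K{\left(u,A \right)} = 3 + \frac{A + u \left(u - u\right)}{6} = 3 + \frac{A + u 0}{6} = 3 + \frac{A + 0}{6} = 3 + \frac{A}{6}$)
$30191 - K{\left(174,88 \right)} = 30191 - \left(3 + \frac{1}{6} \cdot 88\right) = 30191 - \left(3 + \frac{44}{3}\right) = 30191 - \frac{53}{3} = \frac{90520}{3}$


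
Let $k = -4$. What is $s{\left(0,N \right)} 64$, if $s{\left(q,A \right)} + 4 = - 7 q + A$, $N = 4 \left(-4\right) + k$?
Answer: $-1536$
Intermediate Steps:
$N = -20$ ($N = 4 \left(-4\right) - 4 = -16 - 4 = -20$)
$s{\left(q,A \right)} = -4 + A - 7 q$ ($s{\left(q,A \right)} = -4 + \left(- 7 q + A\right) = -4 + \left(A - 7 q\right) = -4 + A - 7 q$)
$s{\left(0,N \right)} 64 = \left(-4 - 20 - 0\right) 64 = \left(-4 - 20 + 0\right) 64 = \left(-24\right) 64 = -1536$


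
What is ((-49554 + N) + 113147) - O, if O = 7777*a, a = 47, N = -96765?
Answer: -398691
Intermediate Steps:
O = 365519 (O = 7777*47 = 365519)
((-49554 + N) + 113147) - O = ((-49554 - 96765) + 113147) - 1*365519 = (-146319 + 113147) - 365519 = -33172 - 365519 = -398691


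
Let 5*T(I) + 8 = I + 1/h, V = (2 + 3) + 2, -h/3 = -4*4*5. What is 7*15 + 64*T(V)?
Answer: 6919/75 ≈ 92.253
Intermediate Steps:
h = 240 (h = -3*(-4*4)*5 = -(-48)*5 = -3*(-80) = 240)
V = 7 (V = 5 + 2 = 7)
T(I) = -1919/1200 + I/5 (T(I) = -8/5 + (I + 1/240)/5 = -8/5 + (1/240 + I)/5 = -8/5 + (1/1200 + I/5) = -1919/1200 + I/5)
7*15 + 64*T(V) = 7*15 + 64*(-1919/1200 + (⅕)*7) = 105 + 64*(-1919/1200 + 7/5) = 105 + 64*(-239/1200) = 105 - 956/75 = 6919/75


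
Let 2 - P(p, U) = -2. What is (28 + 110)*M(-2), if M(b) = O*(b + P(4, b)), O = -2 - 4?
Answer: -1656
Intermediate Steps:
O = -6
P(p, U) = 4 (P(p, U) = 2 - 1*(-2) = 2 + 2 = 4)
M(b) = -24 - 6*b (M(b) = -6*(b + 4) = -6*(4 + b) = -24 - 6*b)
(28 + 110)*M(-2) = (28 + 110)*(-24 - 6*(-2)) = 138*(-24 + 12) = 138*(-12) = -1656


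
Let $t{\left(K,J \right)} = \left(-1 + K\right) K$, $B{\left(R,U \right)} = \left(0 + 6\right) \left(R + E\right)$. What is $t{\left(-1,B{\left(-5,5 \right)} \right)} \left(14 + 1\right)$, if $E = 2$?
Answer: $30$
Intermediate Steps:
$B{\left(R,U \right)} = 12 + 6 R$ ($B{\left(R,U \right)} = \left(0 + 6\right) \left(R + 2\right) = 6 \left(2 + R\right) = 12 + 6 R$)
$t{\left(K,J \right)} = K \left(-1 + K\right)$
$t{\left(-1,B{\left(-5,5 \right)} \right)} \left(14 + 1\right) = - (-1 - 1) \left(14 + 1\right) = \left(-1\right) \left(-2\right) 15 = 2 \cdot 15 = 30$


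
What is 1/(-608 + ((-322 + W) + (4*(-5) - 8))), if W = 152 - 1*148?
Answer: -1/954 ≈ -0.0010482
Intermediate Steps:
W = 4 (W = 152 - 148 = 4)
1/(-608 + ((-322 + W) + (4*(-5) - 8))) = 1/(-608 + ((-322 + 4) + (4*(-5) - 8))) = 1/(-608 + (-318 + (-20 - 8))) = 1/(-608 + (-318 - 28)) = 1/(-608 - 346) = 1/(-954) = -1/954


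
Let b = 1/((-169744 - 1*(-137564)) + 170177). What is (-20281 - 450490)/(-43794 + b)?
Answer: 64964985687/6043440617 ≈ 10.750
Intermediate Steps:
b = 1/137997 (b = 1/((-169744 + 137564) + 170177) = 1/(-32180 + 170177) = 1/137997 ≈ 7.2465e-6)
(-20281 - 450490)/(-43794 + b) = (-20281 - 450490)/(-43794 + 1/137997) = -470771/(-6043440617/137997) = -470771*(-137997/6043440617) = 64964985687/6043440617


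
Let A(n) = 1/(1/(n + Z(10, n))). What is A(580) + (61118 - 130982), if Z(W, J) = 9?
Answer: -69275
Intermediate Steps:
A(n) = 9 + n (A(n) = 1/(1/(n + 9)) = 1/(1/(9 + n)) = 9 + n)
A(580) + (61118 - 130982) = (9 + 580) + (61118 - 130982) = 589 - 69864 = -69275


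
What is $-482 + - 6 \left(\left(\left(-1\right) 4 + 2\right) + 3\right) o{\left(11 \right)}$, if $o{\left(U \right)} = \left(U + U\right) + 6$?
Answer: $-650$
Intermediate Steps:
$o{\left(U \right)} = 6 + 2 U$ ($o{\left(U \right)} = 2 U + 6 = 6 + 2 U$)
$-482 + - 6 \left(\left(\left(-1\right) 4 + 2\right) + 3\right) o{\left(11 \right)} = -482 + - 6 \left(\left(\left(-1\right) 4 + 2\right) + 3\right) \left(6 + 2 \cdot 11\right) = -482 + - 6 \left(\left(-4 + 2\right) + 3\right) \left(6 + 22\right) = -482 + - 6 \left(-2 + 3\right) 28 = -482 + \left(-6\right) 1 \cdot 28 = -482 - 168 = -650$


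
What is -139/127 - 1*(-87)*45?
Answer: 497066/127 ≈ 3913.9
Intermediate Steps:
-139/127 - 1*(-87)*45 = -139*1/127 + 87*45 = -139/127 + 3915 = 497066/127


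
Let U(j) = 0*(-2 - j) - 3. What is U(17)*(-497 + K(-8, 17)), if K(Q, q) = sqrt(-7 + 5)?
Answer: 1491 - 3*I*sqrt(2) ≈ 1491.0 - 4.2426*I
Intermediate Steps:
K(Q, q) = I*sqrt(2) (K(Q, q) = sqrt(-2) = I*sqrt(2))
U(j) = -3 (U(j) = 0 - 3 = -3)
U(17)*(-497 + K(-8, 17)) = -3*(-497 + I*sqrt(2)) = 1491 - 3*I*sqrt(2)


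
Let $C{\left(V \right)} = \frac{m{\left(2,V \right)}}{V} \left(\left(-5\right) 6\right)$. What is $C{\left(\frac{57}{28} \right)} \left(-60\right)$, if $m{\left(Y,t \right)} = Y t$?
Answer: $3600$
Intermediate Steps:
$C{\left(V \right)} = -60$ ($C{\left(V \right)} = \frac{2 V}{V} \left(\left(-5\right) 6\right) = 2 \left(-30\right) = -60$)
$C{\left(\frac{57}{28} \right)} \left(-60\right) = \left(-60\right) \left(-60\right) = 3600$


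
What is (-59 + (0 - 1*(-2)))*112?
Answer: -6384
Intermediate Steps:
(-59 + (0 - 1*(-2)))*112 = (-59 + (0 + 2))*112 = (-59 + 2)*112 = -57*112 = -6384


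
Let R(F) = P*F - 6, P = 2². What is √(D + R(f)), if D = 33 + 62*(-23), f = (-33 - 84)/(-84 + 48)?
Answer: 3*I*√154 ≈ 37.229*I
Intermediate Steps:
f = 13/4 (f = -117/(-36) = -117*(-1/36) = 13/4 ≈ 3.2500)
P = 4
R(F) = -6 + 4*F (R(F) = 4*F - 6 = -6 + 4*F)
D = -1393 (D = 33 - 1426 = -1393)
√(D + R(f)) = √(-1393 + (-6 + 4*(13/4))) = √(-1393 + (-6 + 13)) = √(-1393 + 7) = √(-1386) = 3*I*√154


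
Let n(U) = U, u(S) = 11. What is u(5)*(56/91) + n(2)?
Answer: 114/13 ≈ 8.7692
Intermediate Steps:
u(5)*(56/91) + n(2) = 11*(56/91) + 2 = 11*(56*(1/91)) + 2 = 11*(8/13) + 2 = 88/13 + 2 = 114/13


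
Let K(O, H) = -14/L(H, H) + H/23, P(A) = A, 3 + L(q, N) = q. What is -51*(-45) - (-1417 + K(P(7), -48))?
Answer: 4356302/1173 ≈ 3713.8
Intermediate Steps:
L(q, N) = -3 + q
K(O, H) = -14/(-3 + H) + H/23
-51*(-45) - (-1417 + K(P(7), -48)) = -51*(-45) - (-1417 + (-322 - 48*(-3 - 48))/(23*(-3 - 48))) = 2295 - (-1417 + (1/23)*(-322 - 48*(-51))/(-51)) = 2295 - (-1417 + (1/23)*(-1/51)*(-322 + 2448)) = 2295 - (-1417 + (1/23)*(-1/51)*2126) = 2295 - (-1417 - 2126/1173) = 2295 - 1*(-1664267/1173) = 2295 + 1664267/1173 = 4356302/1173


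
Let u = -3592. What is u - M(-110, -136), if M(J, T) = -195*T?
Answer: -30112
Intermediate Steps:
u - M(-110, -136) = -3592 - (-195)*(-136) = -3592 - 1*26520 = -3592 - 26520 = -30112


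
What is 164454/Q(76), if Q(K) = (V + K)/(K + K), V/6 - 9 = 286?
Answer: 12498504/923 ≈ 13541.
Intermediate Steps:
V = 1770 (V = 54 + 6*286 = 54 + 1716 = 1770)
Q(K) = (1770 + K)/(2*K) (Q(K) = (1770 + K)/(K + K) = (1770 + K)/((2*K)) = (1770 + K)*(1/(2*K)) = (1770 + K)/(2*K))
164454/Q(76) = 164454/(((½)*(1770 + 76)/76)) = 164454/(((½)*(1/76)*1846)) = 164454/(923/76) = 164454*(76/923) = 12498504/923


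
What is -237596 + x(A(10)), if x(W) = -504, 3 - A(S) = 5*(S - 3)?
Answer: -238100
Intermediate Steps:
A(S) = 18 - 5*S (A(S) = 3 - 5*(S - 3) = 3 - 5*(-3 + S) = 3 - (-15 + 5*S) = 3 + (15 - 5*S) = 18 - 5*S)
-237596 + x(A(10)) = -237596 - 504 = -238100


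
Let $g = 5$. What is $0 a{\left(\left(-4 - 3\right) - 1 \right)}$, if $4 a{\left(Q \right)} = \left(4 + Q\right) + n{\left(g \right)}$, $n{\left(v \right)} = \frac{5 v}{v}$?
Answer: $0$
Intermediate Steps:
$n{\left(v \right)} = 5$
$a{\left(Q \right)} = \frac{9}{4} + \frac{Q}{4}$ ($a{\left(Q \right)} = \frac{\left(4 + Q\right) + 5}{4} = \frac{9 + Q}{4} = \frac{9}{4} + \frac{Q}{4}$)
$0 a{\left(\left(-4 - 3\right) - 1 \right)} = 0 \left(\frac{9}{4} + \frac{\left(-4 - 3\right) - 1}{4}\right) = 0 \left(\frac{9}{4} + \frac{-7 - 1}{4}\right) = 0 \left(\frac{9}{4} + \frac{1}{4} \left(-8\right)\right) = 0 \left(\frac{9}{4} - 2\right) = 0 \cdot \frac{1}{4} = 0$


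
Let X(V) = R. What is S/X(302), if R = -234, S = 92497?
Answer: -92497/234 ≈ -395.29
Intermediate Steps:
X(V) = -234
S/X(302) = 92497/(-234) = 92497*(-1/234) = -92497/234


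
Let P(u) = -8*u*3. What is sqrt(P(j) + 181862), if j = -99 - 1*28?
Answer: 41*sqrt(110) ≈ 430.01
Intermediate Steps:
j = -127 (j = -99 - 28 = -127)
P(u) = -24*u
sqrt(P(j) + 181862) = sqrt(-24*(-127) + 181862) = sqrt(3048 + 181862) = sqrt(184910) = 41*sqrt(110)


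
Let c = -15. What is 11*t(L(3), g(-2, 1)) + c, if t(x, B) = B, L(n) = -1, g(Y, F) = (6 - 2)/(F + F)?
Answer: 7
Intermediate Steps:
g(Y, F) = 2/F (g(Y, F) = 4/((2*F)) = 4*(1/(2*F)) = 2/F)
11*t(L(3), g(-2, 1)) + c = 11*(2/1) - 15 = 11*(2*1) - 15 = 11*2 - 15 = 22 - 15 = 7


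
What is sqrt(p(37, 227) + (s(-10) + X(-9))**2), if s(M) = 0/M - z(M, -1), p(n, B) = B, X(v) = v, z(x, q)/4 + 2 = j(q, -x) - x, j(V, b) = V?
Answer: 2*sqrt(399) ≈ 39.950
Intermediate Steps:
z(x, q) = -8 - 4*x + 4*q (z(x, q) = -8 + 4*(q - x) = -8 + (-4*x + 4*q) = -8 - 4*x + 4*q)
s(M) = 12 + 4*M (s(M) = 0/M - (-8 - 4*M + 4*(-1)) = 0 - (-8 - 4*M - 4) = 0 - (-12 - 4*M) = 0 + (12 + 4*M) = 12 + 4*M)
sqrt(p(37, 227) + (s(-10) + X(-9))**2) = sqrt(227 + ((12 + 4*(-10)) - 9)**2) = sqrt(227 + ((12 - 40) - 9)**2) = sqrt(227 + (-28 - 9)**2) = sqrt(227 + (-37)**2) = sqrt(227 + 1369) = sqrt(1596) = 2*sqrt(399)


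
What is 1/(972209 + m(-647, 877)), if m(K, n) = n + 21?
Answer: 1/973107 ≈ 1.0276e-6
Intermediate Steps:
m(K, n) = 21 + n
1/(972209 + m(-647, 877)) = 1/(972209 + (21 + 877)) = 1/(972209 + 898) = 1/973107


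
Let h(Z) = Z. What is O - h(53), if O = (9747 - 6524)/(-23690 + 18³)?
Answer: -949697/17858 ≈ -53.180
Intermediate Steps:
O = -3223/17858 (O = 3223/(-23690 + 5832) = 3223/(-17858) = 3223*(-1/17858) = -3223/17858 ≈ -0.18048)
O - h(53) = -3223/17858 - 1*53 = -3223/17858 - 53 = -949697/17858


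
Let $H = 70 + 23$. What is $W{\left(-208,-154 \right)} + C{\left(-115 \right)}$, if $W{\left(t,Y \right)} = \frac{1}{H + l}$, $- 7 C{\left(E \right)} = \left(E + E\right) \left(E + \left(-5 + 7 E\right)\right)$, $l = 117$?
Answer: $- \frac{6382499}{210} \approx -30393.0$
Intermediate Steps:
$H = 93$
$C{\left(E \right)} = - \frac{2 E \left(-5 + 8 E\right)}{7}$ ($C{\left(E \right)} = - \frac{\left(E + E\right) \left(E + \left(-5 + 7 E\right)\right)}{7} = - \frac{2 E \left(-5 + 8 E\right)}{7}$)
$W{\left(t,Y \right)} = \frac{1}{210}$ ($W{\left(t,Y \right)} = \frac{1}{93 + 117} = \frac{1}{210}$)
$W{\left(-208,-154 \right)} + C{\left(-115 \right)} = \frac{1}{210} + \frac{2}{7} \left(-115\right) \left(5 - -920\right) = \frac{1}{210} + \frac{2}{7} \left(-115\right) \left(5 + 920\right) = \frac{1}{210} + \frac{2}{7} \left(-115\right) 925 = \frac{1}{210} - \frac{212750}{7} = - \frac{6382499}{210}$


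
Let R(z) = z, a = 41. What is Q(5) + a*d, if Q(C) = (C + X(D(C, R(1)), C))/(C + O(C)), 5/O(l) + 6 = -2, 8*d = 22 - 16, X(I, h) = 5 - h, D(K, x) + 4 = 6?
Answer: 893/28 ≈ 31.893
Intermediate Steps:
D(K, x) = 2 (D(K, x) = -4 + 6 = 2)
d = 3/4 (d = (22 - 16)/8 = (1/8)*6 = 3/4 ≈ 0.75000)
O(l) = -5/8 (O(l) = 5/(-6 - 2) = 5/(-8) = 5*(-1/8) = -5/8)
Q(C) = 5/(-5/8 + C) (Q(C) = (C + (5 - C))/(C - 5/8) = 5/(-5/8 + C))
Q(5) + a*d = 40/(-5 + 8*5) + 41*(3/4) = 40/(-5 + 40) + 123/4 = 40/35 + 123/4 = 40*(1/35) + 123/4 = 8/7 + 123/4 = 893/28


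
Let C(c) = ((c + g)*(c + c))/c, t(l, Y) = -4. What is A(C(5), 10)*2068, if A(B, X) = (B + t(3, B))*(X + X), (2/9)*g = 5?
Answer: 2109360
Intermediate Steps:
g = 45/2 (g = (9/2)*5 = 45/2 ≈ 22.500)
C(c) = 45 + 2*c (C(c) = ((c + 45/2)*(c + c))/c = ((45/2 + c)*(2*c))/c = (2*c*(45/2 + c))/c = 45 + 2*c)
A(B, X) = 2*X*(-4 + B) (A(B, X) = (B - 4)*(X + X) = (-4 + B)*(2*X) = 2*X*(-4 + B))
A(C(5), 10)*2068 = (2*10*(-4 + (45 + 2*5)))*2068 = (2*10*(-4 + (45 + 10)))*2068 = (2*10*(-4 + 55))*2068 = (2*10*51)*2068 = 1020*2068 = 2109360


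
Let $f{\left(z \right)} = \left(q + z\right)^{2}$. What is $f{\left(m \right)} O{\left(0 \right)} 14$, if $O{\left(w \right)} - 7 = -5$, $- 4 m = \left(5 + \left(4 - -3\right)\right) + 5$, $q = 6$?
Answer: $\frac{343}{4} \approx 85.75$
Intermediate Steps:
$m = - \frac{17}{4}$ ($m = - \frac{\left(5 + \left(4 - -3\right)\right) + 5}{4} = - \frac{\left(5 + \left(4 + 3\right)\right) + 5}{4} = - \frac{\left(5 + 7\right) + 5}{4} = - \frac{12 + 5}{4} = \left(- \frac{1}{4}\right) 17 = - \frac{17}{4} \approx -4.25$)
$f{\left(z \right)} = \left(6 + z\right)^{2}$
$O{\left(w \right)} = 2$ ($O{\left(w \right)} = 7 - 5 = 2$)
$f{\left(m \right)} O{\left(0 \right)} 14 = \left(6 - \frac{17}{4}\right)^{2} \cdot 2 \cdot 14 = \left(\frac{7}{4}\right)^{2} \cdot 2 \cdot 14 = \frac{49}{16} \cdot 2 \cdot 14 = \frac{49}{8} \cdot 14 = \frac{343}{4}$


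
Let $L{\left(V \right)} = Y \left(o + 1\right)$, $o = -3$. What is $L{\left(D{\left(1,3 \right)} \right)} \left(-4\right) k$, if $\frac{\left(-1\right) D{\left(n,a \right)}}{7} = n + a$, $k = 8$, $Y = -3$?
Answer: $-192$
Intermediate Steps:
$D{\left(n,a \right)} = - 7 a - 7 n$ ($D{\left(n,a \right)} = - 7 \left(n + a\right) = - 7 \left(a + n\right) = - 7 a - 7 n$)
$L{\left(V \right)} = 6$ ($L{\left(V \right)} = - 3 \left(-3 + 1\right) = \left(-3\right) \left(-2\right) = 6$)
$L{\left(D{\left(1,3 \right)} \right)} \left(-4\right) k = 6 \left(-4\right) 8 = \left(-24\right) 8 = -192$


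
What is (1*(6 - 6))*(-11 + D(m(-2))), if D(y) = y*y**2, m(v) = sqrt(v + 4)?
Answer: 0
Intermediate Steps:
m(v) = sqrt(4 + v)
D(y) = y**3
(1*(6 - 6))*(-11 + D(m(-2))) = (1*(6 - 6))*(-11 + (sqrt(4 - 2))**3) = (1*0)*(-11 + (sqrt(2))**3) = 0*(-11 + 2*sqrt(2)) = 0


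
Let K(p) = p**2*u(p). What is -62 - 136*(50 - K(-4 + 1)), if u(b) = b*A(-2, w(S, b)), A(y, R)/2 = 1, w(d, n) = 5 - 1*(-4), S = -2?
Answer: -14206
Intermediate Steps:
w(d, n) = 9 (w(d, n) = 5 + 4 = 9)
A(y, R) = 2 (A(y, R) = 2*1 = 2)
u(b) = 2*b (u(b) = b*2 = 2*b)
K(p) = 2*p**3 (K(p) = p**2*(2*p) = 2*p**3)
-62 - 136*(50 - K(-4 + 1)) = -62 - 136*(50 - 2*(-4 + 1)**3) = -62 - 136*(50 - 2*(-3)**3) = -62 - 136*(50 - 2*(-27)) = -62 - 136*(50 - 1*(-54)) = -62 - 136*(50 + 54) = -62 - 136*104 = -62 - 14144 = -14206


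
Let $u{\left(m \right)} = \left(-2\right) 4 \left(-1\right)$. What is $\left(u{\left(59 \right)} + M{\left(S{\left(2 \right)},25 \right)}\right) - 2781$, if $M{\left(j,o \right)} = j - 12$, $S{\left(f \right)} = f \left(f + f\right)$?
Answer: $-2777$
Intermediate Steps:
$S{\left(f \right)} = 2 f^{2}$ ($S{\left(f \right)} = f 2 f = 2 f^{2}$)
$M{\left(j,o \right)} = -12 + j$ ($M{\left(j,o \right)} = j - 12 = -12 + j$)
$u{\left(m \right)} = 8$ ($u{\left(m \right)} = \left(-8\right) \left(-1\right) = 8$)
$\left(u{\left(59 \right)} + M{\left(S{\left(2 \right)},25 \right)}\right) - 2781 = \left(8 - \left(12 - 2 \cdot 2^{2}\right)\right) - 2781 = \left(8 + \left(-12 + 2 \cdot 4\right)\right) - 2781 = \left(8 + \left(-12 + 8\right)\right) - 2781 = \left(8 - 4\right) - 2781 = 4 - 2781 = -2777$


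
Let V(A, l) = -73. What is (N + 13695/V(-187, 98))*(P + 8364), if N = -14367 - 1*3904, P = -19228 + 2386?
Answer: 11423918484/73 ≈ 1.5649e+8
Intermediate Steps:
P = -16842
N = -18271 (N = -14367 - 3904 = -18271)
(N + 13695/V(-187, 98))*(P + 8364) = (-18271 + 13695/(-73))*(-16842 + 8364) = (-18271 + 13695*(-1/73))*(-8478) = (-18271 - 13695/73)*(-8478) = -1347478/73*(-8478) = 11423918484/73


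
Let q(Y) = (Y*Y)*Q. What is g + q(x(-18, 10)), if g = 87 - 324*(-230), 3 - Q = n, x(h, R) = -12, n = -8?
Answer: 76191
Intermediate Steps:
Q = 11 (Q = 3 - 1*(-8) = 3 + 8 = 11)
q(Y) = 11*Y² (q(Y) = (Y*Y)*11 = Y²*11 = 11*Y²)
g = 74607 (g = 87 + 74520 = 74607)
g + q(x(-18, 10)) = 74607 + 11*(-12)² = 74607 + 11*144 = 74607 + 1584 = 76191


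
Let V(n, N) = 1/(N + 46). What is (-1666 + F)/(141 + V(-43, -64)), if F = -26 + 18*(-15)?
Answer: -35316/2537 ≈ -13.920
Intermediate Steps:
F = -296 (F = -26 - 270 = -296)
V(n, N) = 1/(46 + N)
(-1666 + F)/(141 + V(-43, -64)) = (-1666 - 296)/(141 + 1/(46 - 64)) = -1962/(141 + 1/(-18)) = -1962/(141 - 1/18) = -1962/2537/18 = -1962*18/2537 = -35316/2537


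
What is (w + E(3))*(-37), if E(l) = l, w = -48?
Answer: 1665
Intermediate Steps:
(w + E(3))*(-37) = (-48 + 3)*(-37) = -45*(-37) = 1665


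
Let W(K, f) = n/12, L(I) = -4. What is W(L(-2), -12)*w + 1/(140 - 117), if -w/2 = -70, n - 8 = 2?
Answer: 8053/69 ≈ 116.71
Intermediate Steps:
n = 10 (n = 8 + 2 = 10)
w = 140 (w = -2*(-70) = 140)
W(K, f) = ⅚ (W(K, f) = 10/12 = 10*(1/12) = ⅚)
W(L(-2), -12)*w + 1/(140 - 117) = (⅚)*140 + 1/(140 - 117) = 350/3 + 1/23 = 8053/69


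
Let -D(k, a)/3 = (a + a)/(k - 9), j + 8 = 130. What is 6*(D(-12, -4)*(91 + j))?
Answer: -10224/7 ≈ -1460.6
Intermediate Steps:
j = 122 (j = -8 + 130 = 122)
D(k, a) = -6*a/(-9 + k) (D(k, a) = -3*(a + a)/(k - 9) = -3*2*a/(-9 + k) = -6*a/(-9 + k))
6*(D(-12, -4)*(91 + j)) = 6*((-6*(-4)/(-9 - 12))*(91 + 122)) = 6*(-6*(-4)/(-21)*213) = 6*(-6*(-4)*(-1/21)*213) = 6*(-8/7*213) = 6*(-1704/7) = -10224/7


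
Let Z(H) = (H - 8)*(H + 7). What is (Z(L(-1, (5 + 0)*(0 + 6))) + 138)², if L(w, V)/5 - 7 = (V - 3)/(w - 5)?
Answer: 815409/16 ≈ 50963.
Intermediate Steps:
L(w, V) = 35 + 5*(-3 + V)/(-5 + w) (L(w, V) = 35 + 5*((V - 3)/(w - 5)) = 35 + 5*((-3 + V)/(-5 + w)) = 35 + 5*(-3 + V)/(-5 + w))
Z(H) = (-8 + H)*(7 + H)
(Z(L(-1, (5 + 0)*(0 + 6))) + 138)² = ((-56 + (5*(-38 + (5 + 0)*(0 + 6) + 7*(-1))/(-5 - 1))² - 5*(-38 + (5 + 0)*(0 + 6) + 7*(-1))/(-5 - 1)) + 138)² = ((-56 + (5*(-38 + 5*6 - 7)/(-6))² - 5*(-38 + 5*6 - 7)/(-6)) + 138)² = ((-56 + (5*(-⅙)*(-38 + 30 - 7))² - 5*(-1)*(-38 + 30 - 7)/6) + 138)² = ((-56 + (5*(-⅙)*(-15))² - 5*(-1)*(-15)/6) + 138)² = ((-56 + (25/2)² - 1*25/2) + 138)² = ((-56 + 625/4 - 25/2) + 138)² = (351/4 + 138)² = (903/4)² = 815409/16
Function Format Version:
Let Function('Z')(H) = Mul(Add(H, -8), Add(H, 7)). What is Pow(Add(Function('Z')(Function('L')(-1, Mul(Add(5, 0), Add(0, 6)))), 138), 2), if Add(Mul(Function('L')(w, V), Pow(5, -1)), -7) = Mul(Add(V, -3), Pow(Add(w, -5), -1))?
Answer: Rational(815409, 16) ≈ 50963.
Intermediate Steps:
Function('L')(w, V) = Add(35, Mul(5, Pow(Add(-5, w), -1), Add(-3, V))) (Function('L')(w, V) = Add(35, Mul(5, Mul(Add(V, -3), Pow(Add(w, -5), -1)))) = Add(35, Mul(5, Mul(Add(-3, V), Pow(Add(-5, w), -1)))) = Add(35, Mul(5, Mul(Pow(Add(-5, w), -1), Add(-3, V)))) = Add(35, Mul(5, Pow(Add(-5, w), -1), Add(-3, V))))
Function('Z')(H) = Mul(Add(-8, H), Add(7, H))
Pow(Add(Function('Z')(Function('L')(-1, Mul(Add(5, 0), Add(0, 6)))), 138), 2) = Pow(Add(Add(-56, Pow(Mul(5, Pow(Add(-5, -1), -1), Add(-38, Mul(Add(5, 0), Add(0, 6)), Mul(7, -1))), 2), Mul(-1, Mul(5, Pow(Add(-5, -1), -1), Add(-38, Mul(Add(5, 0), Add(0, 6)), Mul(7, -1))))), 138), 2) = Pow(Add(Add(-56, Pow(Mul(5, Pow(-6, -1), Add(-38, Mul(5, 6), -7)), 2), Mul(-1, Mul(5, Pow(-6, -1), Add(-38, Mul(5, 6), -7)))), 138), 2) = Pow(Add(Add(-56, Pow(Mul(5, Rational(-1, 6), Add(-38, 30, -7)), 2), Mul(-1, Mul(5, Rational(-1, 6), Add(-38, 30, -7)))), 138), 2) = Pow(Add(Add(-56, Pow(Mul(5, Rational(-1, 6), -15), 2), Mul(-1, Mul(5, Rational(-1, 6), -15))), 138), 2) = Pow(Add(Add(-56, Pow(Rational(25, 2), 2), Mul(-1, Rational(25, 2))), 138), 2) = Pow(Add(Add(-56, Rational(625, 4), Rational(-25, 2)), 138), 2) = Pow(Add(Rational(351, 4), 138), 2) = Pow(Rational(903, 4), 2) = Rational(815409, 16)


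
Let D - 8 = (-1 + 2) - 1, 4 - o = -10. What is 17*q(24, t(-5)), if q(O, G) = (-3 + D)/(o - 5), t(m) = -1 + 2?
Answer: 85/9 ≈ 9.4444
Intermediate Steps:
o = 14 (o = 4 - 1*(-10) = 4 + 10 = 14)
t(m) = 1
D = 8 (D = 8 + ((-1 + 2) - 1) = 8 + (1 - 1) = 8 + 0 = 8)
q(O, G) = 5/9 (q(O, G) = (-3 + 8)/(14 - 5) = 5/9)
17*q(24, t(-5)) = 17*(5/9) = 85/9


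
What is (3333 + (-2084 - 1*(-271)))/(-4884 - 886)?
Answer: -152/577 ≈ -0.26343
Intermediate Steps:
(3333 + (-2084 - 1*(-271)))/(-4884 - 886) = (3333 + (-2084 + 271))/(-5770) = (3333 - 1813)*(-1/5770) = 1520*(-1/5770) = -152/577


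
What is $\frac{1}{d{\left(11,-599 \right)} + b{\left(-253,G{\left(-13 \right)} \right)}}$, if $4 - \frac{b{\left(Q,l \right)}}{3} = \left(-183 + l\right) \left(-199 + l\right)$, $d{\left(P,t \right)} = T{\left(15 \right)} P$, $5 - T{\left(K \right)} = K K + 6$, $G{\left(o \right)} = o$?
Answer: $- \frac{1}{127130} \approx -7.866 \cdot 10^{-6}$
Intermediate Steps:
$T{\left(K \right)} = -1 - K^{2}$ ($T{\left(K \right)} = 5 - \left(K K + 6\right) = 5 - \left(K^{2} + 6\right) = 5 - \left(6 + K^{2}\right) = -1 - K^{2}$)
$d{\left(P,t \right)} = - 226 P$ ($d{\left(P,t \right)} = \left(-1 - 15^{2}\right) P = \left(-1 - 225\right) P = - 226 P$)
$b{\left(Q,l \right)} = 12 - 3 \left(-199 + l\right) \left(-183 + l\right)$ ($b{\left(Q,l \right)} = 12 - 3 \left(-183 + l\right) \left(-199 + l\right) = 12 - 3 \left(-199 + l\right) \left(-183 + l\right)$)
$\frac{1}{d{\left(11,-599 \right)} + b{\left(-253,G{\left(-13 \right)} \right)}} = \frac{1}{\left(-226\right) 11 - \left(124137 + 507\right)} = \frac{1}{-2486 - 124644} = \frac{1}{-127130} = - \frac{1}{127130}$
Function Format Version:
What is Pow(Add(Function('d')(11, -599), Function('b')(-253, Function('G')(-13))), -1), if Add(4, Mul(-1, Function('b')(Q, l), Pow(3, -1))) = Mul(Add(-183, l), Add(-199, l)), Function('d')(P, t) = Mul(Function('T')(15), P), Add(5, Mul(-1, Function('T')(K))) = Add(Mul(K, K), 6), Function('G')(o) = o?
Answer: Rational(-1, 127130) ≈ -7.8660e-6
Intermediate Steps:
Function('T')(K) = Add(-1, Mul(-1, Pow(K, 2))) (Function('T')(K) = Add(5, Mul(-1, Add(Mul(K, K), 6))) = Add(5, Mul(-1, Add(Pow(K, 2), 6))) = Add(5, Mul(-1, Add(6, Pow(K, 2)))) = Add(5, Add(-6, Mul(-1, Pow(K, 2)))) = Add(-1, Mul(-1, Pow(K, 2))))
Function('d')(P, t) = Mul(-226, P) (Function('d')(P, t) = Mul(Add(-1, Mul(-1, Pow(15, 2))), P) = Mul(Add(-1, Mul(-1, 225)), P) = Mul(Add(-1, -225), P) = Mul(-226, P))
Function('b')(Q, l) = Add(12, Mul(-3, Add(-199, l), Add(-183, l))) (Function('b')(Q, l) = Add(12, Mul(-3, Mul(Add(-183, l), Add(-199, l)))) = Add(12, Mul(-3, Mul(Add(-199, l), Add(-183, l)))) = Add(12, Mul(-3, Add(-199, l), Add(-183, l))))
Pow(Add(Function('d')(11, -599), Function('b')(-253, Function('G')(-13))), -1) = Pow(Add(Mul(-226, 11), Add(-109239, Mul(-3, Pow(-13, 2)), Mul(1146, -13))), -1) = Pow(Add(-2486, Add(-109239, Mul(-3, 169), -14898)), -1) = Pow(Add(-2486, Add(-109239, -507, -14898)), -1) = Pow(Add(-2486, -124644), -1) = Pow(-127130, -1) = Rational(-1, 127130)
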